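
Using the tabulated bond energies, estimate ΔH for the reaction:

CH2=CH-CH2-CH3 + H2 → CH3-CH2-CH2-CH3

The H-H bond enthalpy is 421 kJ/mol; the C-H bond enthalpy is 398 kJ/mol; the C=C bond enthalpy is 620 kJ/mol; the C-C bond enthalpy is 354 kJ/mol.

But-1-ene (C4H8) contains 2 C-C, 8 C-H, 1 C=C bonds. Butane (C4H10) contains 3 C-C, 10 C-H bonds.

Bonds broken (reactants):
  C-C: 2 × 354 = 708
  C-H: 8 × 398 = 3184
  C=C: 1 × 620 = 620
  H-H: 1 × 421 = 421
  Σ(broken) = 4933 kJ
Bonds formed (products):
  C-C: 3 × 354 = 1062
  C-H: 10 × 398 = 3980
  Σ(formed) = 5042 kJ
ΔH = Σ(broken) − Σ(formed) = 4933 − 5042 = −109 kJ

ΔH ≈ −109 kJ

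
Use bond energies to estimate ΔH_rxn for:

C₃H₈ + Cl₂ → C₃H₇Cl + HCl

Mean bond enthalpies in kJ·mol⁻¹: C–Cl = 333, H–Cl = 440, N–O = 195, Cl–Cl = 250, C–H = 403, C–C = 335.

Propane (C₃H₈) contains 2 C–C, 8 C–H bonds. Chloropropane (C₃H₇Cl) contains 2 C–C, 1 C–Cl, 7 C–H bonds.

Bonds broken (reactants):
  C–C: 2 × 335 = 670
  C–H: 8 × 403 = 3224
  Cl–Cl: 1 × 250 = 250
  Σ(broken) = 4144 kJ
Bonds formed (products):
  C–C: 2 × 335 = 670
  C–Cl: 1 × 333 = 333
  C–H: 7 × 403 = 2821
  H–Cl: 1 × 440 = 440
  Σ(formed) = 4264 kJ
ΔH = Σ(broken) − Σ(formed) = 4144 − 4264 = −120 kJ

ΔH ≈ −120 kJ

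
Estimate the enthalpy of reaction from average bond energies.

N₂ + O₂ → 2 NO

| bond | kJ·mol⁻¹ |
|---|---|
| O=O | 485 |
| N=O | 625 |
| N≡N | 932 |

Bonds broken (reactants):
  N≡N: 1 × 932 = 932
  O=O: 1 × 485 = 485
  Σ(broken) = 1417 kJ
Bonds formed (products):
  N=O: 2 × 625 = 1250
  Σ(formed) = 1250 kJ
ΔH = Σ(broken) − Σ(formed) = 1417 − 1250 = +167 kJ

ΔH ≈ +167 kJ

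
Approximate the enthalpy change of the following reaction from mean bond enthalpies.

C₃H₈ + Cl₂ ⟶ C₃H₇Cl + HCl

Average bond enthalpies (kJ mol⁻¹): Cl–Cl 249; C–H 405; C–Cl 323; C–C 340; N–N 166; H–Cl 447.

ΔH ≈ −116 kJ

Bonds broken (reactants):
  C–C: 2 × 340 = 680
  C–H: 8 × 405 = 3240
  Cl–Cl: 1 × 249 = 249
  Σ(broken) = 4169 kJ
Bonds formed (products):
  C–C: 2 × 340 = 680
  C–Cl: 1 × 323 = 323
  C–H: 7 × 405 = 2835
  H–Cl: 1 × 447 = 447
  Σ(formed) = 4285 kJ
ΔH = Σ(broken) − Σ(formed) = 4169 − 4285 = −116 kJ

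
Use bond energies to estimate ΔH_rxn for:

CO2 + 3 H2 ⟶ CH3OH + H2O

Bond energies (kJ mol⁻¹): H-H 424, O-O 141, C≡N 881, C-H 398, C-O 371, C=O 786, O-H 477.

ΔH ≈ −152 kJ

Bonds broken (reactants):
  C=O: 2 × 786 = 1572
  H-H: 3 × 424 = 1272
  Σ(broken) = 2844 kJ
Bonds formed (products):
  C-H: 3 × 398 = 1194
  C-O: 1 × 371 = 371
  O-H: 3 × 477 = 1431
  Σ(formed) = 2996 kJ
ΔH = Σ(broken) − Σ(formed) = 2844 − 2996 = −152 kJ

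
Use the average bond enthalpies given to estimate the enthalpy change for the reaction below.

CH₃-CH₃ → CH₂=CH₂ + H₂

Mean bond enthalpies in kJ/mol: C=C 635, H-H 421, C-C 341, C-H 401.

Bonds broken (reactants):
  C-C: 1 × 341 = 341
  C-H: 6 × 401 = 2406
  Σ(broken) = 2747 kJ
Bonds formed (products):
  C-H: 4 × 401 = 1604
  C=C: 1 × 635 = 635
  H-H: 1 × 421 = 421
  Σ(formed) = 2660 kJ
ΔH = Σ(broken) − Σ(formed) = 2747 − 2660 = +87 kJ

ΔH ≈ +87 kJ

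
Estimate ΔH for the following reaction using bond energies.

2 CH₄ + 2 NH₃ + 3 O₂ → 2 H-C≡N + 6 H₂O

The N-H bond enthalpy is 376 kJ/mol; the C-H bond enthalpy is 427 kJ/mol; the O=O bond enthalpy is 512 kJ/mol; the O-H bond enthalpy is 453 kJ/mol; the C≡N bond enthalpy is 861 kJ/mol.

ΔH ≈ −804 kJ

Bonds broken (reactants):
  C-H: 8 × 427 = 3416
  N-H: 6 × 376 = 2256
  O=O: 3 × 512 = 1536
  Σ(broken) = 7208 kJ
Bonds formed (products):
  C≡N: 2 × 861 = 1722
  C-H: 2 × 427 = 854
  O-H: 12 × 453 = 5436
  Σ(formed) = 8012 kJ
ΔH = Σ(broken) − Σ(formed) = 7208 − 8012 = −804 kJ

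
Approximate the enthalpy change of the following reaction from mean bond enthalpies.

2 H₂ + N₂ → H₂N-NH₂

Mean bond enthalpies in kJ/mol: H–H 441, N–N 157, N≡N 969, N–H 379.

Bonds broken (reactants):
  H–H: 2 × 441 = 882
  N≡N: 1 × 969 = 969
  Σ(broken) = 1851 kJ
Bonds formed (products):
  N–H: 4 × 379 = 1516
  N–N: 1 × 157 = 157
  Σ(formed) = 1673 kJ
ΔH = Σ(broken) − Σ(formed) = 1851 − 1673 = +178 kJ

ΔH ≈ +178 kJ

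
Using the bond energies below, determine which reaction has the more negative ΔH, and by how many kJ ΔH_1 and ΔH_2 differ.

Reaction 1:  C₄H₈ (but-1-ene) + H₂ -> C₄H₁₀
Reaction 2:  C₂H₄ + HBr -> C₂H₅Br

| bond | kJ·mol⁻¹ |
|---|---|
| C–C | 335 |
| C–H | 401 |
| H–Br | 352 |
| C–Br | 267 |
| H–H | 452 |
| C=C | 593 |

Reaction 1:
  Bonds broken (reactants):
    C–C: 2 × 335 = 670
    C–H: 8 × 401 = 3208
    C=C: 1 × 593 = 593
    H–H: 1 × 452 = 452
    Σ(broken) = 4923 kJ
  Bonds formed (products):
    C–C: 3 × 335 = 1005
    C–H: 10 × 401 = 4010
    Σ(formed) = 5015 kJ
  ΔH_1 = 4923 − 5015 = −92 kJ
Reaction 2:
  Bonds broken (reactants):
    C–H: 4 × 401 = 1604
    C=C: 1 × 593 = 593
    H–Br: 1 × 352 = 352
    Σ(broken) = 2549 kJ
  Bonds formed (products):
    C–Br: 1 × 267 = 267
    C–C: 1 × 335 = 335
    C–H: 5 × 401 = 2005
    Σ(formed) = 2607 kJ
  ΔH_2 = 2549 − 2607 = −58 kJ
ΔH_1 − ΔH_2 = −34 kJ, so reaction 1 has the more negative ΔH; |ΔH_1 − ΔH_2| = 34 kJ.

Reaction 1, by 34 kJ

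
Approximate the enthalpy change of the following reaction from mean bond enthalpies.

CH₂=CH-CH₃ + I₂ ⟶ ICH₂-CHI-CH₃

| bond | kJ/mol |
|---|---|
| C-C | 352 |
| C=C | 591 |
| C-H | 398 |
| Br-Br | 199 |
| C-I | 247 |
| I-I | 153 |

Bonds broken (reactants):
  C-C: 1 × 352 = 352
  C-H: 6 × 398 = 2388
  C=C: 1 × 591 = 591
  I-I: 1 × 153 = 153
  Σ(broken) = 3484 kJ
Bonds formed (products):
  C-C: 2 × 352 = 704
  C-H: 6 × 398 = 2388
  C-I: 2 × 247 = 494
  Σ(formed) = 3586 kJ
ΔH = Σ(broken) − Σ(formed) = 3484 − 3586 = −102 kJ

ΔH ≈ −102 kJ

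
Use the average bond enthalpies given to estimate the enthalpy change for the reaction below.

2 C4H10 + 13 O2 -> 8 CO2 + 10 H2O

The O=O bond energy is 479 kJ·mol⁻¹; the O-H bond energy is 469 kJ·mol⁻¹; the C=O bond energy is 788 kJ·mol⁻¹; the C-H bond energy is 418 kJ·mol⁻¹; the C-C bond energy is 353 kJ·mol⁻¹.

ΔH ≈ −5283 kJ

Bonds broken (reactants):
  C-C: 6 × 353 = 2118
  C-H: 20 × 418 = 8360
  O=O: 13 × 479 = 6227
  Σ(broken) = 16705 kJ
Bonds formed (products):
  C=O: 16 × 788 = 12608
  O-H: 20 × 469 = 9380
  Σ(formed) = 21988 kJ
ΔH = Σ(broken) − Σ(formed) = 16705 − 21988 = −5283 kJ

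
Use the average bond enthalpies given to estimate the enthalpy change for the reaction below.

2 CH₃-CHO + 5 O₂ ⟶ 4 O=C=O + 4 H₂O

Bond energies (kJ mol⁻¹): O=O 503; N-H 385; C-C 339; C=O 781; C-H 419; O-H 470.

ΔH ≈ −1901 kJ

Bonds broken (reactants):
  C-C: 2 × 339 = 678
  C-H: 8 × 419 = 3352
  C=O: 2 × 781 = 1562
  O=O: 5 × 503 = 2515
  Σ(broken) = 8107 kJ
Bonds formed (products):
  C=O: 8 × 781 = 6248
  O-H: 8 × 470 = 3760
  Σ(formed) = 10008 kJ
ΔH = Σ(broken) − Σ(formed) = 8107 − 10008 = −1901 kJ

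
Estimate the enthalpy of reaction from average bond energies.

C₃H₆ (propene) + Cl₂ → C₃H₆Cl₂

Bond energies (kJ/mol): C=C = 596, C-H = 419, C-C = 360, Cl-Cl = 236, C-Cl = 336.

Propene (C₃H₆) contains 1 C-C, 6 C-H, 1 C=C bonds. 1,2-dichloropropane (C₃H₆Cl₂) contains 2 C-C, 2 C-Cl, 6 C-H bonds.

ΔH ≈ −200 kJ

Bonds broken (reactants):
  C-C: 1 × 360 = 360
  C-H: 6 × 419 = 2514
  C=C: 1 × 596 = 596
  Cl-Cl: 1 × 236 = 236
  Σ(broken) = 3706 kJ
Bonds formed (products):
  C-C: 2 × 360 = 720
  C-Cl: 2 × 336 = 672
  C-H: 6 × 419 = 2514
  Σ(formed) = 3906 kJ
ΔH = Σ(broken) − Σ(formed) = 3706 − 3906 = −200 kJ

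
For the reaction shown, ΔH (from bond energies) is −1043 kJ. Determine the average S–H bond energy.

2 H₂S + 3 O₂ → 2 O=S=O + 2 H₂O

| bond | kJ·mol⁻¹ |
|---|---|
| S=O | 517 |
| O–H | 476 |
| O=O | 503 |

D(S–H) ≈ 355 kJ/mol

Let D be the S–H bond energy.
Σ(broken) = 3×503 + 4×D = 1509 + 4D
Σ(formed) = 4×476 + 4×517 = 3972
ΔH = Σ(broken) − Σ(formed) = (1509 + 4D) − (3972) = −2463 + 4D
Setting this equal to −1043 kJ gives 4D = 1420, so D = 355 kJ/mol.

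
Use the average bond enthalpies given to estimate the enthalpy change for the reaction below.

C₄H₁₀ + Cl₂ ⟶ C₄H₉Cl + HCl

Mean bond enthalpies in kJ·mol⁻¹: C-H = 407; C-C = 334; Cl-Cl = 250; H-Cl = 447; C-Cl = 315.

Bonds broken (reactants):
  C-C: 3 × 334 = 1002
  C-H: 10 × 407 = 4070
  Cl-Cl: 1 × 250 = 250
  Σ(broken) = 5322 kJ
Bonds formed (products):
  C-C: 3 × 334 = 1002
  C-Cl: 1 × 315 = 315
  C-H: 9 × 407 = 3663
  H-Cl: 1 × 447 = 447
  Σ(formed) = 5427 kJ
ΔH = Σ(broken) − Σ(formed) = 5322 − 5427 = −105 kJ

ΔH ≈ −105 kJ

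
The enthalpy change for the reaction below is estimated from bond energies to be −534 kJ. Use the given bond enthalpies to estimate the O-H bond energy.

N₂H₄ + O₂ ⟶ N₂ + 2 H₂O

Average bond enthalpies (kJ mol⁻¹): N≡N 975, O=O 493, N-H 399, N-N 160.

Let D be the O-H bond energy.
Σ(broken) = 4×399 + 1×160 + 1×493 = 2249
Σ(formed) = 1×975 + 4×D = 975 + 4D
ΔH = Σ(broken) − Σ(formed) = (2249) − (975 + 4D) = +1274 − 4D
Setting this equal to −534 kJ gives 4D = 1808, so D = 452 kJ/mol.

D(O-H) ≈ 452 kJ/mol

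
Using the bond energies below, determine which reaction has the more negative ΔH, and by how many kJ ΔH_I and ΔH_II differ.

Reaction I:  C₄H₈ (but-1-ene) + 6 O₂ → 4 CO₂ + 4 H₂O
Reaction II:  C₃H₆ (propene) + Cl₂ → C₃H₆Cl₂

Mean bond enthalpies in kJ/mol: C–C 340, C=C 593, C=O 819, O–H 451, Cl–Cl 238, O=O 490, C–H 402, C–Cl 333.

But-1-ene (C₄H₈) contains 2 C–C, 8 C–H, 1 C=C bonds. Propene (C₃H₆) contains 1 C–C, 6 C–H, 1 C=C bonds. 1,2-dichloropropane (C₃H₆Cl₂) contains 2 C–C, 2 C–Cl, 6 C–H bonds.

Reaction I:
  Bonds broken (reactants):
    C–C: 2 × 340 = 680
    C–H: 8 × 402 = 3216
    C=C: 1 × 593 = 593
    O=O: 6 × 490 = 2940
    Σ(broken) = 7429 kJ
  Bonds formed (products):
    C=O: 8 × 819 = 6552
    O–H: 8 × 451 = 3608
    Σ(formed) = 10160 kJ
  ΔH_I = 7429 − 10160 = −2731 kJ
Reaction II:
  Bonds broken (reactants):
    C–C: 1 × 340 = 340
    C–H: 6 × 402 = 2412
    C=C: 1 × 593 = 593
    Cl–Cl: 1 × 238 = 238
    Σ(broken) = 3583 kJ
  Bonds formed (products):
    C–C: 2 × 340 = 680
    C–Cl: 2 × 333 = 666
    C–H: 6 × 402 = 2412
    Σ(formed) = 3758 kJ
  ΔH_II = 3583 − 3758 = −175 kJ
ΔH_I − ΔH_II = −2556 kJ, so reaction I has the more negative ΔH; |ΔH_I − ΔH_II| = 2556 kJ.

Reaction I, by 2556 kJ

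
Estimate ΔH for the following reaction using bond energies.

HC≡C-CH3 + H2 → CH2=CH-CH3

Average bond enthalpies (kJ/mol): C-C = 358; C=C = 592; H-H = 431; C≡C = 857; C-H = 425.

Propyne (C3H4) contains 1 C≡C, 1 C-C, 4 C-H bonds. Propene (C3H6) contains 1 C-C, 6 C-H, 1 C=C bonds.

Bonds broken (reactants):
  C≡C: 1 × 857 = 857
  C-C: 1 × 358 = 358
  C-H: 4 × 425 = 1700
  H-H: 1 × 431 = 431
  Σ(broken) = 3346 kJ
Bonds formed (products):
  C-C: 1 × 358 = 358
  C-H: 6 × 425 = 2550
  C=C: 1 × 592 = 592
  Σ(formed) = 3500 kJ
ΔH = Σ(broken) − Σ(formed) = 3346 − 3500 = −154 kJ

ΔH ≈ −154 kJ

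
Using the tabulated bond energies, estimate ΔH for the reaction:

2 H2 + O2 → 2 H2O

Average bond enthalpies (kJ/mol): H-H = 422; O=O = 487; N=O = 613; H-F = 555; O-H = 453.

Bonds broken (reactants):
  H-H: 2 × 422 = 844
  O=O: 1 × 487 = 487
  Σ(broken) = 1331 kJ
Bonds formed (products):
  O-H: 4 × 453 = 1812
  Σ(formed) = 1812 kJ
ΔH = Σ(broken) − Σ(formed) = 1331 − 1812 = −481 kJ

ΔH ≈ −481 kJ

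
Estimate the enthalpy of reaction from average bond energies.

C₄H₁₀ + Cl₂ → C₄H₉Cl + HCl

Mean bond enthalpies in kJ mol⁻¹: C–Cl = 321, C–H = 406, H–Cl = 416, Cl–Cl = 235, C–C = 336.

Bonds broken (reactants):
  C–C: 3 × 336 = 1008
  C–H: 10 × 406 = 4060
  Cl–Cl: 1 × 235 = 235
  Σ(broken) = 5303 kJ
Bonds formed (products):
  C–C: 3 × 336 = 1008
  C–Cl: 1 × 321 = 321
  C–H: 9 × 406 = 3654
  H–Cl: 1 × 416 = 416
  Σ(formed) = 5399 kJ
ΔH = Σ(broken) − Σ(formed) = 5303 − 5399 = −96 kJ

ΔH ≈ −96 kJ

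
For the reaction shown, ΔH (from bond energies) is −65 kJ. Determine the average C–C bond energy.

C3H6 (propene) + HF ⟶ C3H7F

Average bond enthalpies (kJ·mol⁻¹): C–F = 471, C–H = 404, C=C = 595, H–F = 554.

Let D be the C–C bond energy.
Σ(broken) = 1×D + 6×404 + 1×595 + 1×554 = 3573 + D
Σ(formed) = 2×D + 1×471 + 7×404 = 3299 + 2D
ΔH = Σ(broken) − Σ(formed) = (3573 + D) − (3299 + 2D) = +274 − D
Setting this equal to −65 kJ gives D = 339 kJ/mol.

D(C–C) ≈ 339 kJ/mol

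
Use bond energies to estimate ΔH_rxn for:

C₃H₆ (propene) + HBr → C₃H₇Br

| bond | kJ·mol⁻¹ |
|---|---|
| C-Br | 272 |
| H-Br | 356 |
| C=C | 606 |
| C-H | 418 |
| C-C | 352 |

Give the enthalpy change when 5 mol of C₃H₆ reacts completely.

ΔH = −400 kJ

Bonds broken (reactants):
  C-C: 1 × 352 = 352
  C-H: 6 × 418 = 2508
  C=C: 1 × 606 = 606
  H-Br: 1 × 356 = 356
  Σ(broken) = 3822 kJ
Bonds formed (products):
  C-Br: 1 × 272 = 272
  C-C: 2 × 352 = 704
  C-H: 7 × 418 = 2926
  Σ(formed) = 3902 kJ
ΔH = Σ(broken) − Σ(formed) = 3822 − 3902 = −80 kJ
For 5× the reaction as written: 5 × (−80) = −400 kJ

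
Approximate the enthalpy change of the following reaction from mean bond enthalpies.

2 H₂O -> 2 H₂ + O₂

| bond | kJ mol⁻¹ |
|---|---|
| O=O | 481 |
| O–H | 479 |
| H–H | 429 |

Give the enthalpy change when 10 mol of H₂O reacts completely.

ΔH = +2885 kJ

Bonds broken (reactants):
  O–H: 4 × 479 = 1916
  Σ(broken) = 1916 kJ
Bonds formed (products):
  H–H: 2 × 429 = 858
  O=O: 1 × 481 = 481
  Σ(formed) = 1339 kJ
ΔH = Σ(broken) − Σ(formed) = 1916 − 1339 = +577 kJ
For 5× the reaction as written: 5 × (+577) = +2885 kJ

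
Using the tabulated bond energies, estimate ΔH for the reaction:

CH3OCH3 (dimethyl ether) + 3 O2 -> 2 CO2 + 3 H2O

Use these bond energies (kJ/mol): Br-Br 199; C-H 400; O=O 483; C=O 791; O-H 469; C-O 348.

Bonds broken (reactants):
  C-H: 6 × 400 = 2400
  C-O: 2 × 348 = 696
  O=O: 3 × 483 = 1449
  Σ(broken) = 4545 kJ
Bonds formed (products):
  C=O: 4 × 791 = 3164
  O-H: 6 × 469 = 2814
  Σ(formed) = 5978 kJ
ΔH = Σ(broken) − Σ(formed) = 4545 − 5978 = −1433 kJ

ΔH ≈ −1433 kJ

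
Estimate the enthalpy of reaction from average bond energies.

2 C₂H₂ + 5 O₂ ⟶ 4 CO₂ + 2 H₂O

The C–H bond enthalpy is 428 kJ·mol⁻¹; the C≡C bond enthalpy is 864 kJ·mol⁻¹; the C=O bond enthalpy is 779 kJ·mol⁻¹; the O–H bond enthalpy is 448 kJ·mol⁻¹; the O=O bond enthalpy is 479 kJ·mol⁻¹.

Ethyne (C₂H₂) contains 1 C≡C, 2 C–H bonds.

Bonds broken (reactants):
  C≡C: 2 × 864 = 1728
  C–H: 4 × 428 = 1712
  O=O: 5 × 479 = 2395
  Σ(broken) = 5835 kJ
Bonds formed (products):
  C=O: 8 × 779 = 6232
  O–H: 4 × 448 = 1792
  Σ(formed) = 8024 kJ
ΔH = Σ(broken) − Σ(formed) = 5835 − 8024 = −2189 kJ

ΔH ≈ −2189 kJ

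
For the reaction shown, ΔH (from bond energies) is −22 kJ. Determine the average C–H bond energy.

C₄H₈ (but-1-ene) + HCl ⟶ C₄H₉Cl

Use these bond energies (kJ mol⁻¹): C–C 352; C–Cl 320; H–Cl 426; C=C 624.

D(C–H) ≈ 400 kJ/mol

Let D be the C–H bond energy.
Σ(broken) = 2×352 + 8×D + 1×624 + 1×426 = 1754 + 8D
Σ(formed) = 3×352 + 1×320 + 9×D = 1376 + 9D
ΔH = Σ(broken) − Σ(formed) = (1754 + 8D) − (1376 + 9D) = +378 − D
Setting this equal to −22 kJ gives D = 400 kJ/mol.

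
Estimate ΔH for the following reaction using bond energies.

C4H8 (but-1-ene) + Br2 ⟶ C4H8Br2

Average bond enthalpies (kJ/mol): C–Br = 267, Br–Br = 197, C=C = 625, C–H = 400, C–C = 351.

ΔH ≈ −63 kJ

Bonds broken (reactants):
  Br–Br: 1 × 197 = 197
  C–C: 2 × 351 = 702
  C–H: 8 × 400 = 3200
  C=C: 1 × 625 = 625
  Σ(broken) = 4724 kJ
Bonds formed (products):
  C–Br: 2 × 267 = 534
  C–C: 3 × 351 = 1053
  C–H: 8 × 400 = 3200
  Σ(formed) = 4787 kJ
ΔH = Σ(broken) − Σ(formed) = 4724 − 4787 = −63 kJ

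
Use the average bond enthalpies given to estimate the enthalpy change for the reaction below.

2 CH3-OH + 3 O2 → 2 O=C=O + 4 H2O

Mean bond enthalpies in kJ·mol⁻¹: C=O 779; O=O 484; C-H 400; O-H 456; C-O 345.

ΔH ≈ −1310 kJ

Bonds broken (reactants):
  C-H: 6 × 400 = 2400
  C-O: 2 × 345 = 690
  O-H: 2 × 456 = 912
  O=O: 3 × 484 = 1452
  Σ(broken) = 5454 kJ
Bonds formed (products):
  C=O: 4 × 779 = 3116
  O-H: 8 × 456 = 3648
  Σ(formed) = 6764 kJ
ΔH = Σ(broken) − Σ(formed) = 5454 − 6764 = −1310 kJ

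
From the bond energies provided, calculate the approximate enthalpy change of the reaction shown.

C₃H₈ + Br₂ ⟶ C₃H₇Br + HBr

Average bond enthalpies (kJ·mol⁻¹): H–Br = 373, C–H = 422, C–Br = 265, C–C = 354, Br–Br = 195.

Bonds broken (reactants):
  Br–Br: 1 × 195 = 195
  C–C: 2 × 354 = 708
  C–H: 8 × 422 = 3376
  Σ(broken) = 4279 kJ
Bonds formed (products):
  C–Br: 1 × 265 = 265
  C–C: 2 × 354 = 708
  C–H: 7 × 422 = 2954
  H–Br: 1 × 373 = 373
  Σ(formed) = 4300 kJ
ΔH = Σ(broken) − Σ(formed) = 4279 − 4300 = −21 kJ

ΔH ≈ −21 kJ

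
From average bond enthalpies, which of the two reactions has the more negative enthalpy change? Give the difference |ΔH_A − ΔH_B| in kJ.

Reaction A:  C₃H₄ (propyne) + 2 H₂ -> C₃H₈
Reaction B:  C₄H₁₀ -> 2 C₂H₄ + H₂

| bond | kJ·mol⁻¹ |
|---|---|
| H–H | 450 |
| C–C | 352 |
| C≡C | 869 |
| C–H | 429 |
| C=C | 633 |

Reaction A, by 497 kJ

Reaction A:
  Bonds broken (reactants):
    C≡C: 1 × 869 = 869
    C–C: 1 × 352 = 352
    C–H: 4 × 429 = 1716
    H–H: 2 × 450 = 900
    Σ(broken) = 3837 kJ
  Bonds formed (products):
    C–C: 2 × 352 = 704
    C–H: 8 × 429 = 3432
    Σ(formed) = 4136 kJ
  ΔH_A = 3837 − 4136 = −299 kJ
Reaction B:
  Bonds broken (reactants):
    C–C: 3 × 352 = 1056
    C–H: 10 × 429 = 4290
    Σ(broken) = 5346 kJ
  Bonds formed (products):
    C–H: 8 × 429 = 3432
    C=C: 2 × 633 = 1266
    H–H: 1 × 450 = 450
    Σ(formed) = 5148 kJ
  ΔH_B = 5346 − 5148 = +198 kJ
ΔH_A − ΔH_B = −497 kJ, so reaction A has the more negative ΔH; |ΔH_A − ΔH_B| = 497 kJ.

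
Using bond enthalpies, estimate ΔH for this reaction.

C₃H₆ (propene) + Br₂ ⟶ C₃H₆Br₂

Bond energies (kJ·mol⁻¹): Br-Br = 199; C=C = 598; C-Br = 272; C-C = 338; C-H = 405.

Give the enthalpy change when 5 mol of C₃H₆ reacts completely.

Bonds broken (reactants):
  Br-Br: 1 × 199 = 199
  C-C: 1 × 338 = 338
  C-H: 6 × 405 = 2430
  C=C: 1 × 598 = 598
  Σ(broken) = 3565 kJ
Bonds formed (products):
  C-Br: 2 × 272 = 544
  C-C: 2 × 338 = 676
  C-H: 6 × 405 = 2430
  Σ(formed) = 3650 kJ
ΔH = Σ(broken) − Σ(formed) = 3565 − 3650 = −85 kJ
For 5× the reaction as written: 5 × (−85) = −425 kJ

ΔH = −425 kJ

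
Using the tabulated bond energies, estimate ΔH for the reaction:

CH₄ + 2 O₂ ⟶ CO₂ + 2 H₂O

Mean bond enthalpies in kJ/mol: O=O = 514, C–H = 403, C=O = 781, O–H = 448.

ΔH ≈ −714 kJ

Bonds broken (reactants):
  C–H: 4 × 403 = 1612
  O=O: 2 × 514 = 1028
  Σ(broken) = 2640 kJ
Bonds formed (products):
  C=O: 2 × 781 = 1562
  O–H: 4 × 448 = 1792
  Σ(formed) = 3354 kJ
ΔH = Σ(broken) − Σ(formed) = 2640 − 3354 = −714 kJ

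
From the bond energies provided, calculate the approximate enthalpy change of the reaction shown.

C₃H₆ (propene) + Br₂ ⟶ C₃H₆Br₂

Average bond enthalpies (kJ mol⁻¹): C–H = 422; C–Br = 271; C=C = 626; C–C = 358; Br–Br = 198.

Bonds broken (reactants):
  Br–Br: 1 × 198 = 198
  C–C: 1 × 358 = 358
  C–H: 6 × 422 = 2532
  C=C: 1 × 626 = 626
  Σ(broken) = 3714 kJ
Bonds formed (products):
  C–Br: 2 × 271 = 542
  C–C: 2 × 358 = 716
  C–H: 6 × 422 = 2532
  Σ(formed) = 3790 kJ
ΔH = Σ(broken) − Σ(formed) = 3714 − 3790 = −76 kJ

ΔH ≈ −76 kJ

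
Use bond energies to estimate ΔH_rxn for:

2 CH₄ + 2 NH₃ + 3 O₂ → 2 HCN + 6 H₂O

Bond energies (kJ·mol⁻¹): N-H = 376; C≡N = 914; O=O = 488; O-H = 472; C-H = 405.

Bonds broken (reactants):
  C-H: 8 × 405 = 3240
  N-H: 6 × 376 = 2256
  O=O: 3 × 488 = 1464
  Σ(broken) = 6960 kJ
Bonds formed (products):
  C≡N: 2 × 914 = 1828
  C-H: 2 × 405 = 810
  O-H: 12 × 472 = 5664
  Σ(formed) = 8302 kJ
ΔH = Σ(broken) − Σ(formed) = 6960 − 8302 = −1342 kJ

ΔH ≈ −1342 kJ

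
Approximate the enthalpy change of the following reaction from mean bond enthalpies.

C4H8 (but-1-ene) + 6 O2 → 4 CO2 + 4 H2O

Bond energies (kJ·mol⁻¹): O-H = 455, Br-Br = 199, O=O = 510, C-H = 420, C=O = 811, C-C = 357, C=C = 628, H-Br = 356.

Bonds broken (reactants):
  C-C: 2 × 357 = 714
  C-H: 8 × 420 = 3360
  C=C: 1 × 628 = 628
  O=O: 6 × 510 = 3060
  Σ(broken) = 7762 kJ
Bonds formed (products):
  C=O: 8 × 811 = 6488
  O-H: 8 × 455 = 3640
  Σ(formed) = 10128 kJ
ΔH = Σ(broken) − Σ(formed) = 7762 − 10128 = −2366 kJ

ΔH ≈ −2366 kJ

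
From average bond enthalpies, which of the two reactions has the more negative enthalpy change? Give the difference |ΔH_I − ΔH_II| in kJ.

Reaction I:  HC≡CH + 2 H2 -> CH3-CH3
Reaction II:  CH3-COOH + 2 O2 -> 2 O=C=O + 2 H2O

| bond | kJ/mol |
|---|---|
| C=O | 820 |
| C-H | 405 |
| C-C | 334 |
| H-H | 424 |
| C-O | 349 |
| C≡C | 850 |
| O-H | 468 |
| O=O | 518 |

Reaction II, by 674 kJ

Reaction I:
  Bonds broken (reactants):
    C≡C: 1 × 850 = 850
    C-H: 2 × 405 = 810
    H-H: 2 × 424 = 848
    Σ(broken) = 2508 kJ
  Bonds formed (products):
    C-C: 1 × 334 = 334
    C-H: 6 × 405 = 2430
    Σ(formed) = 2764 kJ
  ΔH_I = 2508 − 2764 = −256 kJ
Reaction II:
  Bonds broken (reactants):
    C-C: 1 × 334 = 334
    C-H: 3 × 405 = 1215
    C-O: 1 × 349 = 349
    C=O: 1 × 820 = 820
    O-H: 1 × 468 = 468
    O=O: 2 × 518 = 1036
    Σ(broken) = 4222 kJ
  Bonds formed (products):
    C=O: 4 × 820 = 3280
    O-H: 4 × 468 = 1872
    Σ(formed) = 5152 kJ
  ΔH_II = 4222 − 5152 = −930 kJ
ΔH_I − ΔH_II = +674 kJ, so reaction II has the more negative ΔH; |ΔH_I − ΔH_II| = 674 kJ.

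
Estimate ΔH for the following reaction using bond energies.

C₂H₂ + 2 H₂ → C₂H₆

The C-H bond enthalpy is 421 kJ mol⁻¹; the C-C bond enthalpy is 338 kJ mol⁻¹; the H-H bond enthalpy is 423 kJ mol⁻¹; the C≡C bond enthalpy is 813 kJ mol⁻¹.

ΔH ≈ −363 kJ

Bonds broken (reactants):
  C≡C: 1 × 813 = 813
  C-H: 2 × 421 = 842
  H-H: 2 × 423 = 846
  Σ(broken) = 2501 kJ
Bonds formed (products):
  C-C: 1 × 338 = 338
  C-H: 6 × 421 = 2526
  Σ(formed) = 2864 kJ
ΔH = Σ(broken) − Σ(formed) = 2501 − 2864 = −363 kJ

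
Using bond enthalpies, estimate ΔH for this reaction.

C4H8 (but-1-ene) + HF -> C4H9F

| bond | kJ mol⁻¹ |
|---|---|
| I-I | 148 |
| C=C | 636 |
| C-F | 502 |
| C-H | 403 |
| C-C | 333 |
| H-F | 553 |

ΔH ≈ −49 kJ

Bonds broken (reactants):
  C-C: 2 × 333 = 666
  C-H: 8 × 403 = 3224
  C=C: 1 × 636 = 636
  H-F: 1 × 553 = 553
  Σ(broken) = 5079 kJ
Bonds formed (products):
  C-C: 3 × 333 = 999
  C-F: 1 × 502 = 502
  C-H: 9 × 403 = 3627
  Σ(formed) = 5128 kJ
ΔH = Σ(broken) − Σ(formed) = 5079 − 5128 = −49 kJ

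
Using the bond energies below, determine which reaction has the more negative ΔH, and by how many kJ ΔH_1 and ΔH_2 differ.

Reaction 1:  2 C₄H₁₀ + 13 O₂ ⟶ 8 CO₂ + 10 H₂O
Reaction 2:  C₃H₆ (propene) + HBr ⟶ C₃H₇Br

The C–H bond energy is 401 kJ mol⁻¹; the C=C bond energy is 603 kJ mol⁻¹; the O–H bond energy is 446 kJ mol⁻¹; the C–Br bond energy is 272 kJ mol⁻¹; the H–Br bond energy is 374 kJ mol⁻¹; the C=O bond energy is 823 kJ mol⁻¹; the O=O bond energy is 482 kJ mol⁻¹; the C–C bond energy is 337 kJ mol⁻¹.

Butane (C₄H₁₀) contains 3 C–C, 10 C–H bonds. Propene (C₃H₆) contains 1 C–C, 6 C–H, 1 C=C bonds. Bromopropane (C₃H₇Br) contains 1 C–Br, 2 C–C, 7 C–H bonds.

Reaction 1, by 5747 kJ

Reaction 1:
  Bonds broken (reactants):
    C–C: 6 × 337 = 2022
    C–H: 20 × 401 = 8020
    O=O: 13 × 482 = 6266
    Σ(broken) = 16308 kJ
  Bonds formed (products):
    C=O: 16 × 823 = 13168
    O–H: 20 × 446 = 8920
    Σ(formed) = 22088 kJ
  ΔH_1 = 16308 − 22088 = −5780 kJ
Reaction 2:
  Bonds broken (reactants):
    C–C: 1 × 337 = 337
    C–H: 6 × 401 = 2406
    C=C: 1 × 603 = 603
    H–Br: 1 × 374 = 374
    Σ(broken) = 3720 kJ
  Bonds formed (products):
    C–Br: 1 × 272 = 272
    C–C: 2 × 337 = 674
    C–H: 7 × 401 = 2807
    Σ(formed) = 3753 kJ
  ΔH_2 = 3720 − 3753 = −33 kJ
ΔH_1 − ΔH_2 = −5747 kJ, so reaction 1 has the more negative ΔH; |ΔH_1 − ΔH_2| = 5747 kJ.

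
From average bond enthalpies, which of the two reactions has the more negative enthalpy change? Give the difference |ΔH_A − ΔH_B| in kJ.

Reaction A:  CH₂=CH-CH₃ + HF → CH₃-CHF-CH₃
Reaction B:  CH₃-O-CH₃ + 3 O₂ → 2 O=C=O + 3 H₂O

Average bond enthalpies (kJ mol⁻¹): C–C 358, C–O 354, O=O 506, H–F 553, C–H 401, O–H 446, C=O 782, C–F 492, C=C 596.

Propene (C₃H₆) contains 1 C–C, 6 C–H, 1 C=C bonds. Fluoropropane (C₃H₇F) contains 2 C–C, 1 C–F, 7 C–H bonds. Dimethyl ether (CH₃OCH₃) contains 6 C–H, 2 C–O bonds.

Reaction A:
  Bonds broken (reactants):
    C–C: 1 × 358 = 358
    C–H: 6 × 401 = 2406
    C=C: 1 × 596 = 596
    H–F: 1 × 553 = 553
    Σ(broken) = 3913 kJ
  Bonds formed (products):
    C–C: 2 × 358 = 716
    C–F: 1 × 492 = 492
    C–H: 7 × 401 = 2807
    Σ(formed) = 4015 kJ
  ΔH_A = 3913 − 4015 = −102 kJ
Reaction B:
  Bonds broken (reactants):
    C–H: 6 × 401 = 2406
    C–O: 2 × 354 = 708
    O=O: 3 × 506 = 1518
    Σ(broken) = 4632 kJ
  Bonds formed (products):
    C=O: 4 × 782 = 3128
    O–H: 6 × 446 = 2676
    Σ(formed) = 5804 kJ
  ΔH_B = 4632 − 5804 = −1172 kJ
ΔH_A − ΔH_B = +1070 kJ, so reaction B has the more negative ΔH; |ΔH_A − ΔH_B| = 1070 kJ.

Reaction B, by 1070 kJ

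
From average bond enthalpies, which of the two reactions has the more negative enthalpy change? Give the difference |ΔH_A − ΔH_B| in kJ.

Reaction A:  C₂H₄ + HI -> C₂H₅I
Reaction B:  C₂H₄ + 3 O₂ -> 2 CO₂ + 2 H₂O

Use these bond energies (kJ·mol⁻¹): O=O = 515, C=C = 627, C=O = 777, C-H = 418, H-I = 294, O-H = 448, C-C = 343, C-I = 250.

Reaction A:
  Bonds broken (reactants):
    C-H: 4 × 418 = 1672
    C=C: 1 × 627 = 627
    H-I: 1 × 294 = 294
    Σ(broken) = 2593 kJ
  Bonds formed (products):
    C-C: 1 × 343 = 343
    C-H: 5 × 418 = 2090
    C-I: 1 × 250 = 250
    Σ(formed) = 2683 kJ
  ΔH_A = 2593 − 2683 = −90 kJ
Reaction B:
  Bonds broken (reactants):
    C-H: 4 × 418 = 1672
    C=C: 1 × 627 = 627
    O=O: 3 × 515 = 1545
    Σ(broken) = 3844 kJ
  Bonds formed (products):
    C=O: 4 × 777 = 3108
    O-H: 4 × 448 = 1792
    Σ(formed) = 4900 kJ
  ΔH_B = 3844 − 4900 = −1056 kJ
ΔH_A − ΔH_B = +966 kJ, so reaction B has the more negative ΔH; |ΔH_A − ΔH_B| = 966 kJ.

Reaction B, by 966 kJ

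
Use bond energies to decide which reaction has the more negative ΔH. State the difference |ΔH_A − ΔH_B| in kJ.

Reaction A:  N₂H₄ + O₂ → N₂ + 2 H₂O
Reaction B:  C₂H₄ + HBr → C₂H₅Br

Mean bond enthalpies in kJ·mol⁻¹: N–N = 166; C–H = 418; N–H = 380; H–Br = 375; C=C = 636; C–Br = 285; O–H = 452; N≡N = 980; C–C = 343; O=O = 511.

Reaction A, by 556 kJ

Reaction A:
  Bonds broken (reactants):
    N–H: 4 × 380 = 1520
    N–N: 1 × 166 = 166
    O=O: 1 × 511 = 511
    Σ(broken) = 2197 kJ
  Bonds formed (products):
    N≡N: 1 × 980 = 980
    O–H: 4 × 452 = 1808
    Σ(formed) = 2788 kJ
  ΔH_A = 2197 − 2788 = −591 kJ
Reaction B:
  Bonds broken (reactants):
    C–H: 4 × 418 = 1672
    C=C: 1 × 636 = 636
    H–Br: 1 × 375 = 375
    Σ(broken) = 2683 kJ
  Bonds formed (products):
    C–Br: 1 × 285 = 285
    C–C: 1 × 343 = 343
    C–H: 5 × 418 = 2090
    Σ(formed) = 2718 kJ
  ΔH_B = 2683 − 2718 = −35 kJ
ΔH_A − ΔH_B = −556 kJ, so reaction A has the more negative ΔH; |ΔH_A − ΔH_B| = 556 kJ.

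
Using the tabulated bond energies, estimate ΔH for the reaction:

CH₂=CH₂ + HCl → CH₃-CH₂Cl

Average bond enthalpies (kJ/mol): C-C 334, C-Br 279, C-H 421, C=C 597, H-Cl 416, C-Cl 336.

ΔH ≈ −78 kJ

Bonds broken (reactants):
  C-H: 4 × 421 = 1684
  C=C: 1 × 597 = 597
  H-Cl: 1 × 416 = 416
  Σ(broken) = 2697 kJ
Bonds formed (products):
  C-C: 1 × 334 = 334
  C-Cl: 1 × 336 = 336
  C-H: 5 × 421 = 2105
  Σ(formed) = 2775 kJ
ΔH = Σ(broken) − Σ(formed) = 2697 − 2775 = −78 kJ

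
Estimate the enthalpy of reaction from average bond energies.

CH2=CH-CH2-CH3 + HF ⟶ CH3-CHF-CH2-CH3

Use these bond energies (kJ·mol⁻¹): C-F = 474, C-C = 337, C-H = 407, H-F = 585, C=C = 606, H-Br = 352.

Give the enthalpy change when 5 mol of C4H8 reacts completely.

Bonds broken (reactants):
  C-C: 2 × 337 = 674
  C-H: 8 × 407 = 3256
  C=C: 1 × 606 = 606
  H-F: 1 × 585 = 585
  Σ(broken) = 5121 kJ
Bonds formed (products):
  C-C: 3 × 337 = 1011
  C-F: 1 × 474 = 474
  C-H: 9 × 407 = 3663
  Σ(formed) = 5148 kJ
ΔH = Σ(broken) − Σ(formed) = 5121 − 5148 = −27 kJ
For 5× the reaction as written: 5 × (−27) = −135 kJ

ΔH = −135 kJ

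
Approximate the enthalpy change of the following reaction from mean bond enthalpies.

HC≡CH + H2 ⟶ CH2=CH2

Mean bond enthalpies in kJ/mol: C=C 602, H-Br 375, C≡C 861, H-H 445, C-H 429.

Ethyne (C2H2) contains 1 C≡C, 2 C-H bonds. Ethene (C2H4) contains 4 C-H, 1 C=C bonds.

ΔH ≈ −154 kJ

Bonds broken (reactants):
  C≡C: 1 × 861 = 861
  C-H: 2 × 429 = 858
  H-H: 1 × 445 = 445
  Σ(broken) = 2164 kJ
Bonds formed (products):
  C-H: 4 × 429 = 1716
  C=C: 1 × 602 = 602
  Σ(formed) = 2318 kJ
ΔH = Σ(broken) − Σ(formed) = 2164 − 2318 = −154 kJ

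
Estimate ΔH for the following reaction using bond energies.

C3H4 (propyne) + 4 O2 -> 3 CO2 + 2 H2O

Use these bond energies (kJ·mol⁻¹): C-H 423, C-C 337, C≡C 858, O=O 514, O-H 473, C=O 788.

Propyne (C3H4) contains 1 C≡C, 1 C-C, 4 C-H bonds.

Bonds broken (reactants):
  C≡C: 1 × 858 = 858
  C-C: 1 × 337 = 337
  C-H: 4 × 423 = 1692
  O=O: 4 × 514 = 2056
  Σ(broken) = 4943 kJ
Bonds formed (products):
  C=O: 6 × 788 = 4728
  O-H: 4 × 473 = 1892
  Σ(formed) = 6620 kJ
ΔH = Σ(broken) − Σ(formed) = 4943 − 6620 = −1677 kJ

ΔH ≈ −1677 kJ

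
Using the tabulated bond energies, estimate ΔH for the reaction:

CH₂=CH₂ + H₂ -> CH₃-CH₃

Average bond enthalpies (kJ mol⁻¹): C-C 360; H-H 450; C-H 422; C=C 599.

ΔH ≈ −155 kJ

Bonds broken (reactants):
  C-H: 4 × 422 = 1688
  C=C: 1 × 599 = 599
  H-H: 1 × 450 = 450
  Σ(broken) = 2737 kJ
Bonds formed (products):
  C-C: 1 × 360 = 360
  C-H: 6 × 422 = 2532
  Σ(formed) = 2892 kJ
ΔH = Σ(broken) − Σ(formed) = 2737 − 2892 = −155 kJ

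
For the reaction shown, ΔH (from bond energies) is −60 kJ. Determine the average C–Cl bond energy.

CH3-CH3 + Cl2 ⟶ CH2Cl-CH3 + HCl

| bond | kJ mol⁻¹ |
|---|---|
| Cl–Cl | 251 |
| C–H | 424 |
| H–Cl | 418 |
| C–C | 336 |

D(C–Cl) ≈ 317 kJ/mol

Let D be the C–Cl bond energy.
Σ(broken) = 1×336 + 6×424 + 1×251 = 3131
Σ(formed) = 1×336 + 1×D + 5×424 + 1×418 = 2874 + D
ΔH = Σ(broken) − Σ(formed) = (3131) − (2874 + D) = +257 − D
Setting this equal to −60 kJ gives D = 317 kJ/mol.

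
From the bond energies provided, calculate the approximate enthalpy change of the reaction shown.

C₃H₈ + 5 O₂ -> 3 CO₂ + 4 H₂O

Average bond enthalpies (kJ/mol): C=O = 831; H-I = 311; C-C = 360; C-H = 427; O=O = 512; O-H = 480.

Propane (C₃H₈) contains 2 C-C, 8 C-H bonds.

ΔH ≈ −2130 kJ

Bonds broken (reactants):
  C-C: 2 × 360 = 720
  C-H: 8 × 427 = 3416
  O=O: 5 × 512 = 2560
  Σ(broken) = 6696 kJ
Bonds formed (products):
  C=O: 6 × 831 = 4986
  O-H: 8 × 480 = 3840
  Σ(formed) = 8826 kJ
ΔH = Σ(broken) − Σ(formed) = 6696 − 8826 = −2130 kJ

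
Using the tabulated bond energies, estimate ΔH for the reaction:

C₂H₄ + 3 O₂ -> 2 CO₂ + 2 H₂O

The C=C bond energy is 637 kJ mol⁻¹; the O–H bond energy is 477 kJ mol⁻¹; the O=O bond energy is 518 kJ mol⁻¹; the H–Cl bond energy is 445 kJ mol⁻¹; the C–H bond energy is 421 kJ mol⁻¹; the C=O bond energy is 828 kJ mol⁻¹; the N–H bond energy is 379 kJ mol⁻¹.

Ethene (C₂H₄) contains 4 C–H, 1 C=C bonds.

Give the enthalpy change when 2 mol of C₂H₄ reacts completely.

Bonds broken (reactants):
  C–H: 4 × 421 = 1684
  C=C: 1 × 637 = 637
  O=O: 3 × 518 = 1554
  Σ(broken) = 3875 kJ
Bonds formed (products):
  C=O: 4 × 828 = 3312
  O–H: 4 × 477 = 1908
  Σ(formed) = 5220 kJ
ΔH = Σ(broken) − Σ(formed) = 3875 − 5220 = −1345 kJ
For 2× the reaction as written: 2 × (−1345) = −2690 kJ

ΔH = −2690 kJ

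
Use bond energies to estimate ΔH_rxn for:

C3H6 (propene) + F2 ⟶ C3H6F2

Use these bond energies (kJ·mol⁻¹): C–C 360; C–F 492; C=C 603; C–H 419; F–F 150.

Bonds broken (reactants):
  C–C: 1 × 360 = 360
  C–H: 6 × 419 = 2514
  C=C: 1 × 603 = 603
  F–F: 1 × 150 = 150
  Σ(broken) = 3627 kJ
Bonds formed (products):
  C–C: 2 × 360 = 720
  C–F: 2 × 492 = 984
  C–H: 6 × 419 = 2514
  Σ(formed) = 4218 kJ
ΔH = Σ(broken) − Σ(formed) = 3627 − 4218 = −591 kJ

ΔH ≈ −591 kJ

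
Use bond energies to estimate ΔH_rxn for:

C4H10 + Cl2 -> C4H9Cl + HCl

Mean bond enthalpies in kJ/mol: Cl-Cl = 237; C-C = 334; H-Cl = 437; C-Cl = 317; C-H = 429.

ΔH ≈ −88 kJ

Bonds broken (reactants):
  C-C: 3 × 334 = 1002
  C-H: 10 × 429 = 4290
  Cl-Cl: 1 × 237 = 237
  Σ(broken) = 5529 kJ
Bonds formed (products):
  C-C: 3 × 334 = 1002
  C-Cl: 1 × 317 = 317
  C-H: 9 × 429 = 3861
  H-Cl: 1 × 437 = 437
  Σ(formed) = 5617 kJ
ΔH = Σ(broken) − Σ(formed) = 5529 − 5617 = −88 kJ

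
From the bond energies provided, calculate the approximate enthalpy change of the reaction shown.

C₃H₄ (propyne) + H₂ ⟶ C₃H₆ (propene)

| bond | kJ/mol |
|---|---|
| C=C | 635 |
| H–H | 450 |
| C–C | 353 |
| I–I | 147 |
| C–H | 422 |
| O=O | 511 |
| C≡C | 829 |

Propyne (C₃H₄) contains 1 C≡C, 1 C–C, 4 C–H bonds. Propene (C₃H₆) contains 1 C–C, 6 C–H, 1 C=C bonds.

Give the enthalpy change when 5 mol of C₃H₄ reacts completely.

ΔH = −1000 kJ

Bonds broken (reactants):
  C≡C: 1 × 829 = 829
  C–C: 1 × 353 = 353
  C–H: 4 × 422 = 1688
  H–H: 1 × 450 = 450
  Σ(broken) = 3320 kJ
Bonds formed (products):
  C–C: 1 × 353 = 353
  C–H: 6 × 422 = 2532
  C=C: 1 × 635 = 635
  Σ(formed) = 3520 kJ
ΔH = Σ(broken) − Σ(formed) = 3320 − 3520 = −200 kJ
For 5× the reaction as written: 5 × (−200) = −1000 kJ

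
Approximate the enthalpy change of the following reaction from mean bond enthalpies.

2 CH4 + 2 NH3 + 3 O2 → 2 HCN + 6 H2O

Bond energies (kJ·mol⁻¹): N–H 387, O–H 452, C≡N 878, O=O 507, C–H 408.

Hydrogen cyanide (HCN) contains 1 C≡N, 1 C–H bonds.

ΔH ≈ −889 kJ

Bonds broken (reactants):
  C–H: 8 × 408 = 3264
  N–H: 6 × 387 = 2322
  O=O: 3 × 507 = 1521
  Σ(broken) = 7107 kJ
Bonds formed (products):
  C≡N: 2 × 878 = 1756
  C–H: 2 × 408 = 816
  O–H: 12 × 452 = 5424
  Σ(formed) = 7996 kJ
ΔH = Σ(broken) − Σ(formed) = 7107 − 7996 = −889 kJ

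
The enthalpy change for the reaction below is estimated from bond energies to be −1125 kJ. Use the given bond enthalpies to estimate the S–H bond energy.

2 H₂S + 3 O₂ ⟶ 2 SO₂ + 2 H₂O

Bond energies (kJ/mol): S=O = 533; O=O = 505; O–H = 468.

D(S–H) ≈ 341 kJ/mol

Let D be the S–H bond energy.
Σ(broken) = 3×505 + 4×D = 1515 + 4D
Σ(formed) = 4×468 + 4×533 = 4004
ΔH = Σ(broken) − Σ(formed) = (1515 + 4D) − (4004) = −2489 + 4D
Setting this equal to −1125 kJ gives 4D = 1364, so D = 341 kJ/mol.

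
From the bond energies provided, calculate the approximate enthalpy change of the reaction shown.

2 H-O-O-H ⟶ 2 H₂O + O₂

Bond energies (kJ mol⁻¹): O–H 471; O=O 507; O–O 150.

Bonds broken (reactants):
  O–H: 4 × 471 = 1884
  O–O: 2 × 150 = 300
  Σ(broken) = 2184 kJ
Bonds formed (products):
  O–H: 4 × 471 = 1884
  O=O: 1 × 507 = 507
  Σ(formed) = 2391 kJ
ΔH = Σ(broken) − Σ(formed) = 2184 − 2391 = −207 kJ

ΔH ≈ −207 kJ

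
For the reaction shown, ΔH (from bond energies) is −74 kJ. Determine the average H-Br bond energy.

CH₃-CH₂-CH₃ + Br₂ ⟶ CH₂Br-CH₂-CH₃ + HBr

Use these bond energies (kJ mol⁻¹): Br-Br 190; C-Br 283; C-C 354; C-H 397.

Let D be the H-Br bond energy.
Σ(broken) = 1×190 + 2×354 + 8×397 = 4074
Σ(formed) = 1×283 + 2×354 + 7×397 + 1×D = 3770 + D
ΔH = Σ(broken) − Σ(formed) = (4074) − (3770 + D) = +304 − D
Setting this equal to −74 kJ gives D = 378 kJ/mol.

D(H-Br) ≈ 378 kJ/mol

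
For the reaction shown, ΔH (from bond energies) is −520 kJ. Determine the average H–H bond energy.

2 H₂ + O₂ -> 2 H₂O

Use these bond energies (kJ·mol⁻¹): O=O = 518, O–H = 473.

D(H–H) ≈ 427 kJ/mol

Let D be the H–H bond energy.
Σ(broken) = 2×D + 1×518 = 518 + 2D
Σ(formed) = 4×473 = 1892
ΔH = Σ(broken) − Σ(formed) = (518 + 2D) − (1892) = −1374 + 2D
Setting this equal to −520 kJ gives 2D = 854, so D = 427 kJ/mol.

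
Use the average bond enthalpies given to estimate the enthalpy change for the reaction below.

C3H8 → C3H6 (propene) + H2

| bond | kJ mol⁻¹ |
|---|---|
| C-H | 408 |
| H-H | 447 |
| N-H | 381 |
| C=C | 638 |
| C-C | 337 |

ΔH ≈ +68 kJ

Bonds broken (reactants):
  C-C: 2 × 337 = 674
  C-H: 8 × 408 = 3264
  Σ(broken) = 3938 kJ
Bonds formed (products):
  C-C: 1 × 337 = 337
  C-H: 6 × 408 = 2448
  C=C: 1 × 638 = 638
  H-H: 1 × 447 = 447
  Σ(formed) = 3870 kJ
ΔH = Σ(broken) − Σ(formed) = 3938 − 3870 = +68 kJ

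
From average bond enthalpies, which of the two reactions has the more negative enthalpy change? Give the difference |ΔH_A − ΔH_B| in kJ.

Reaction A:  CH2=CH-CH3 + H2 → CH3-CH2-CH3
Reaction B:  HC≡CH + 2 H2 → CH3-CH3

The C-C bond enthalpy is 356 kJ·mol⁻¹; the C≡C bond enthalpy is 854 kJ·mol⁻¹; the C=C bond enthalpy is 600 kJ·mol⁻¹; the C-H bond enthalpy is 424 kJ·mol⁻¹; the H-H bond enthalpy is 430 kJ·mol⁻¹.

Reaction A:
  Bonds broken (reactants):
    C-C: 1 × 356 = 356
    C-H: 6 × 424 = 2544
    C=C: 1 × 600 = 600
    H-H: 1 × 430 = 430
    Σ(broken) = 3930 kJ
  Bonds formed (products):
    C-C: 2 × 356 = 712
    C-H: 8 × 424 = 3392
    Σ(formed) = 4104 kJ
  ΔH_A = 3930 − 4104 = −174 kJ
Reaction B:
  Bonds broken (reactants):
    C≡C: 1 × 854 = 854
    C-H: 2 × 424 = 848
    H-H: 2 × 430 = 860
    Σ(broken) = 2562 kJ
  Bonds formed (products):
    C-C: 1 × 356 = 356
    C-H: 6 × 424 = 2544
    Σ(formed) = 2900 kJ
  ΔH_B = 2562 − 2900 = −338 kJ
ΔH_A − ΔH_B = +164 kJ, so reaction B has the more negative ΔH; |ΔH_A − ΔH_B| = 164 kJ.

Reaction B, by 164 kJ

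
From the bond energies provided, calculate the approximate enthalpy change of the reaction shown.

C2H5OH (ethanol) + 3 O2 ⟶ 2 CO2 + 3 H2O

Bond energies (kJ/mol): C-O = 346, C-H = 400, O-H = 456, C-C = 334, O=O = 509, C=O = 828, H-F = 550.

ΔH ≈ −1385 kJ

Bonds broken (reactants):
  C-C: 1 × 334 = 334
  C-H: 5 × 400 = 2000
  C-O: 1 × 346 = 346
  O-H: 1 × 456 = 456
  O=O: 3 × 509 = 1527
  Σ(broken) = 4663 kJ
Bonds formed (products):
  C=O: 4 × 828 = 3312
  O-H: 6 × 456 = 2736
  Σ(formed) = 6048 kJ
ΔH = Σ(broken) − Σ(formed) = 4663 − 6048 = −1385 kJ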